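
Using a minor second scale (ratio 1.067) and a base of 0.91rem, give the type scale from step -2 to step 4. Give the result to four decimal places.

Step -2: 0.91 ÷ 1.067² = 0.7993
Step -1: 0.91 ÷ 1.067 = 0.8529
Step 0: 0.91rem
Step 1: 0.91 × 1.067 = 0.9710
Step 2: 0.91 × 1.067² = 1.0360
Step 3: 0.91 × 1.067³ = 1.1054
Step 4: 0.91 × 1.067⁴ = 1.1795

0.7993rem, 0.8529rem, 0.9100rem, 0.9710rem, 1.0360rem, 1.1054rem, 1.1795rem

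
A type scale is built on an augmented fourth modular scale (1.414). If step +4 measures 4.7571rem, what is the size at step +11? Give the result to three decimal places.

Moving from step +4 to step +11 is 7 steps up, so multiply by r⁷.
4.7571 × 1.414⁷ = 4.7571 × 11.30175 ≈ 53.764

53.764rem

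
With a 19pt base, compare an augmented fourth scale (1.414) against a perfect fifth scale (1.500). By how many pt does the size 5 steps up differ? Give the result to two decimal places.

36.88pt

Augmented fourth: 19.0 × 1.414⁵ = 107.3991pt
Perfect fifth: 19.0 × 1.500⁵ = 144.2812pt
Difference: 144.2812 − 107.3991 = 36.8821pt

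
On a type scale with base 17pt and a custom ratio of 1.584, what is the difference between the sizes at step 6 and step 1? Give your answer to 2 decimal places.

Step 1: 17.0 × 1.584 = 26.9280pt
Step 6: 17.0 × 1.584⁶ = 268.5221pt
Difference: 268.5221 − 26.9280 = 241.5941pt

241.59pt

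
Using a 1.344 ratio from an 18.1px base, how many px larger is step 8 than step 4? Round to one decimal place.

133.6px

Step 4: 18.1 × 1.344⁴ = 59.058px
Step 8: 18.1 × 1.344⁸ = 192.696px
Difference: 192.696 − 59.058 = 133.638px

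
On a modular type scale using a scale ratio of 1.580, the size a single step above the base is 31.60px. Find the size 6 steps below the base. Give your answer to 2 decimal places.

31.60 ÷ 1.580⁷ = 31.60 ÷ 24.58100 ≈ 1.286

1.29px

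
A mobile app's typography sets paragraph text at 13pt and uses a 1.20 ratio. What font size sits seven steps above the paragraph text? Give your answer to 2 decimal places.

46.58pt

13.0 × 1.20⁷ = 13.0 × 3.58318 ≈ 46.58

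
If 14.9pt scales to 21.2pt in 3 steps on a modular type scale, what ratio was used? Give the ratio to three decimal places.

r³ = 21.2 / 14.9, so r = (21.2/14.9)^(1/3).
r = 1.4228^(1/3) ≈ 1.1247

1.125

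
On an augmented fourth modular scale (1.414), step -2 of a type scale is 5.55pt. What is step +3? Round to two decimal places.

31.37pt

Moving from step -2 to step +3 is 5 steps up, so multiply by r⁵.
5.55 × 1.414⁵ = 5.55 × 5.65258 ≈ 31.372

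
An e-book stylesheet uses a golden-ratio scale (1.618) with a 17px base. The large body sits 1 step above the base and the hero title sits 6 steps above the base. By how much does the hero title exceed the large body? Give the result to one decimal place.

277.5px

Step 1: 17.0 × 1.618 = 27.506px
Step 6: 17.0 × 1.618⁶ = 305.014px
Difference: 305.014 − 27.506 = 277.508px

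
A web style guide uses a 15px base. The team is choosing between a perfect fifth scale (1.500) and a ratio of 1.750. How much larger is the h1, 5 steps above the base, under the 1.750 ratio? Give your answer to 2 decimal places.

Perfect fifth: 15.0 × 1.500⁵ = 113.9062px
At 1.750: 15.0 × 1.750⁵ = 246.1963px
Difference: 246.1963 − 113.9062 = 132.2901px

132.29px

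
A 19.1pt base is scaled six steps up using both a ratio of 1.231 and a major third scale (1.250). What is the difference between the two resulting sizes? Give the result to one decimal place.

At 1.231: 19.1 × 1.231⁶ = 66.463pt
Major third: 19.1 × 1.250⁶ = 72.861pt
Difference: 72.861 − 66.463 = 6.398pt

6.4pt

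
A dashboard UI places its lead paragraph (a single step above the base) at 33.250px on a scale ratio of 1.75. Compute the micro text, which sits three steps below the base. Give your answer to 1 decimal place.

The gap is -3 − (1) = -4 steps, so the factor is 1.75^-4.
33.250 ÷ 1.75⁴ = 33.250 ÷ 9.37891 ≈ 3.545

3.5px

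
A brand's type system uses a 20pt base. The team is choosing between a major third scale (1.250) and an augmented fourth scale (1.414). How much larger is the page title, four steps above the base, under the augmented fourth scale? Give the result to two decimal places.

Major third: 20.0 × 1.250⁴ = 48.8281pt
Augmented fourth: 20.0 × 1.414⁴ = 79.9517pt
Difference: 79.9517 − 48.8281 = 31.1236pt

31.12pt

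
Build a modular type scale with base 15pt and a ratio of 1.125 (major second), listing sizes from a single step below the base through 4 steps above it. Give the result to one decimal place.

Step -1: 15.0 ÷ 1.125 = 13.3
Step 0: 15pt
Step 1: 15.0 × 1.125 = 16.9
Step 2: 15.0 × 1.125² = 19.0
Step 3: 15.0 × 1.125³ = 21.4
Step 4: 15.0 × 1.125⁴ = 24.0

13.3pt, 15.0pt, 16.9pt, 19.0pt, 21.4pt, 24.0pt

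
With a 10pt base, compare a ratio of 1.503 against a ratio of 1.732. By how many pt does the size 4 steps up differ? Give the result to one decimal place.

39.0pt

At 1.503: 10.0 × 1.503⁴ = 51.031pt
At 1.732: 10.0 × 1.732⁴ = 89.989pt
Difference: 89.989 − 51.031 = 38.958pt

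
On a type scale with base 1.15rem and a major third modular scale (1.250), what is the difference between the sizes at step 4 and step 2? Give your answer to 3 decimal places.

Step 2: 1.15 × 1.250² = 1.79687rem
Step 4: 1.15 × 1.250⁴ = 2.80762rem
Difference: 2.80762 − 1.79687 = 1.01075rem

1.011rem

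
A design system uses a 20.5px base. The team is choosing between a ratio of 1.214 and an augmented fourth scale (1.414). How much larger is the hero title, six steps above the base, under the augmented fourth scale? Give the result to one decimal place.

98.2px

At 1.214: 20.5 × 1.214⁶ = 65.624px
Augmented fourth: 20.5 × 1.414⁶ = 163.851px
Difference: 163.851 − 65.624 = 98.227px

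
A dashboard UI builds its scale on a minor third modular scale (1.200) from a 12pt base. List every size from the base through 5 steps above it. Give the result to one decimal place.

Step 0: 12pt
Step 1: 12.0 × 1.200 = 14.4
Step 2: 12.0 × 1.200² = 17.3
Step 3: 12.0 × 1.200³ = 20.7
Step 4: 12.0 × 1.200⁴ = 24.9
Step 5: 12.0 × 1.200⁵ = 29.9

12.0pt, 14.4pt, 17.3pt, 20.7pt, 24.9pt, 29.9pt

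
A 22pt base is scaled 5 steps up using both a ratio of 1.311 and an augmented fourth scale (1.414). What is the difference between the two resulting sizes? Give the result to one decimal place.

At 1.311: 22.0 × 1.311⁵ = 85.199pt
Augmented fourth: 22.0 × 1.414⁵ = 124.357pt
Difference: 124.357 − 85.199 = 39.158pt

39.2pt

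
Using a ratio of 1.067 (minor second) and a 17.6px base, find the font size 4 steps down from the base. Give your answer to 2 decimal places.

Each step on a modular scale multiplies by the ratio, so the size n steps from the base is base × ratioⁿ.
17.6 ÷ 1.067⁴ = 17.6 ÷ 1.29616 ≈ 13.58

13.58px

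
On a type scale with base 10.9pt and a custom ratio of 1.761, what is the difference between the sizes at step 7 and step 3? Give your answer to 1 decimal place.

Step 3: 10.9 × 1.761³ = 59.526pt
Step 7: 10.9 × 1.761⁷ = 572.456pt
Difference: 572.456 − 59.526 = 512.930pt

512.9pt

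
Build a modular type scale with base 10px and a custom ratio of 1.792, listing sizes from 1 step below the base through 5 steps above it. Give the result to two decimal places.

5.58px, 10.00px, 17.92px, 32.11px, 57.55px, 103.12px, 184.79px

Step -1: 10.0 ÷ 1.792 = 5.58
Step 0: 10px
Step 1: 10.0 × 1.792 = 17.92
Step 2: 10.0 × 1.792² = 32.11
Step 3: 10.0 × 1.792³ = 57.55
Step 4: 10.0 × 1.792⁴ = 103.12
Step 5: 10.0 × 1.792⁵ = 184.79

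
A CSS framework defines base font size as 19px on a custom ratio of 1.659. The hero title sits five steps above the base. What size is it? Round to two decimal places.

A modular type scale is a geometric sequence: sizeₙ = base × rⁿ.
19.0 × 1.659⁵ = 19.0 × 12.56701 ≈ 238.77

238.77px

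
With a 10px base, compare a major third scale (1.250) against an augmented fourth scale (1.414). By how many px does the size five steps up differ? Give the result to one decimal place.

26.0px

Major third: 10.0 × 1.250⁵ = 30.518px
Augmented fourth: 10.0 × 1.414⁵ = 56.526px
Difference: 56.526 − 30.518 = 26.008px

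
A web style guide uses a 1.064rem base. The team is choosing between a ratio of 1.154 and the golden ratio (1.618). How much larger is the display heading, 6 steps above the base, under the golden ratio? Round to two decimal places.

At 1.154: 1.064 × 1.154⁶ = 2.5129rem
Golden ratio: 1.064 × 1.618⁶ = 19.0903rem
Difference: 19.0903 − 2.5129 = 16.5774rem

16.58rem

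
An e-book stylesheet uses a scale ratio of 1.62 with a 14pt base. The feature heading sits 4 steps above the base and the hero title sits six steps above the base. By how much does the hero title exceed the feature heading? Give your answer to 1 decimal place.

156.6pt

Step 4: 14.0 × 1.62⁴ = 96.425pt
Step 6: 14.0 × 1.62⁶ = 253.057pt
Difference: 253.057 − 96.425 = 156.632pt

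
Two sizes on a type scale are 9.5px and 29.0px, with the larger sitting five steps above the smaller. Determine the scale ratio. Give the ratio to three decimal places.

The ratio satisfies 9.5 × r⁵ = 29.0, so r = (29.0 / 9.5)^(1/5).
r = 3.0526^(1/5) ≈ 1.2501

1.250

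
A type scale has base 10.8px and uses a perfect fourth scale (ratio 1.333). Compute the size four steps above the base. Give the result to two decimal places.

10.8 × 1.333⁴ = 10.8 × 3.15733 ≈ 34.10

34.10px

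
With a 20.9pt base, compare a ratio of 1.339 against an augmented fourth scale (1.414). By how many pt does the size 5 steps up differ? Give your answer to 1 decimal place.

At 1.339: 20.9 × 1.339⁵ = 89.960pt
Augmented fourth: 20.9 × 1.414⁵ = 118.139pt
Difference: 118.139 − 89.960 = 28.179pt

28.2pt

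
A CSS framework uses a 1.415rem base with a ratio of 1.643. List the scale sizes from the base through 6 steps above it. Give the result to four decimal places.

Step 0: 1.415rem
Step 1: 1.415 × 1.643 = 2.3248
Step 2: 1.415 × 1.643² = 3.8197
Step 3: 1.415 × 1.643³ = 6.2758
Step 4: 1.415 × 1.643⁴ = 10.3111
Step 5: 1.415 × 1.643⁵ = 16.9412
Step 6: 1.415 × 1.643⁶ = 27.8344

1.4150rem, 2.3248rem, 3.8197rem, 6.2758rem, 10.3111rem, 16.9412rem, 27.8344rem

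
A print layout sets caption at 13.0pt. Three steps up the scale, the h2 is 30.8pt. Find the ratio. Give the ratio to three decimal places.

The ratio satisfies 13.0 × r³ = 30.8, so r = (30.8 / 13.0)^(1/3).
r = 2.3692^(1/3) ≈ 1.3331

1.333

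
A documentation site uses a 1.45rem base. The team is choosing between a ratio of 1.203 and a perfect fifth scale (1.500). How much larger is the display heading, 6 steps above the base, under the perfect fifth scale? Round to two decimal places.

12.12rem

At 1.203: 1.45 × 1.203⁶ = 4.3950rem
Perfect fifth: 1.45 × 1.500⁶ = 16.5164rem
Difference: 16.5164 − 4.3950 = 12.1214rem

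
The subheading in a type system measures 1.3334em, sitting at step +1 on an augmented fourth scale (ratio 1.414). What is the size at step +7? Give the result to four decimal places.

Moving from step +1 to step +7 is 6 steps up, so multiply by r⁶.
1.3334 × 1.414⁶ = 1.3334 × 7.99275 ≈ 10.6575

10.6575em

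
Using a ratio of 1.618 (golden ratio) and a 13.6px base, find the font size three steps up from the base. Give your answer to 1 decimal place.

57.6px

13.6 × 1.618³ = 13.6 × 4.23580 ≈ 57.61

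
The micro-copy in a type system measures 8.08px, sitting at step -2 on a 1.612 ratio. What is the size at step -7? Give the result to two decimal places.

8.08 ÷ 1.612⁵ = 8.08 ÷ 10.88492 ≈ 0.742

0.74px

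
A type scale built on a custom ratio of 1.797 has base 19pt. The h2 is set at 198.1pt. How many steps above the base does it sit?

4

1.797ⁿ = 198.1 / 19 = 10.4263
n = ln(10.4263) / ln(1.797) = 2.3443 / 0.5861 ≈ 4.00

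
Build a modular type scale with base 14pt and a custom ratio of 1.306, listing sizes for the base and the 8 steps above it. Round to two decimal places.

Step 0: 14pt
Step 1: 14.0 × 1.306 = 18.28
Step 2: 14.0 × 1.306² = 23.88
Step 3: 14.0 × 1.306³ = 31.19
Step 4: 14.0 × 1.306⁴ = 40.73
Step 5: 14.0 × 1.306⁵ = 53.19
Step 6: 14.0 × 1.306⁶ = 69.47
Step 7: 14.0 × 1.306⁷ = 90.73
Step 8: 14.0 × 1.306⁸ = 118.49

14.00pt, 18.28pt, 23.88pt, 31.19pt, 40.73pt, 53.19pt, 69.47pt, 90.73pt, 118.49pt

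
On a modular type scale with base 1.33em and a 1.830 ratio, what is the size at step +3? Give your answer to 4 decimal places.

8.1509em

1.33 × 1.830³ = 1.33 × 6.12849 ≈ 8.1509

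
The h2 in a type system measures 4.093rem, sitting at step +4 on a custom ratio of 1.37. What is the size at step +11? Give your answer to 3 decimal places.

37.075rem

4.093 × 1.37⁷ = 4.093 × 9.05824 ≈ 37.075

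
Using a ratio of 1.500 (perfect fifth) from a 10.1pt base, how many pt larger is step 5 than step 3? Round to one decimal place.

Step 3: 10.1 × 1.500³ = 34.087pt
Step 5: 10.1 × 1.500⁵ = 76.697pt
Difference: 76.697 − 34.087 = 42.610pt

42.6pt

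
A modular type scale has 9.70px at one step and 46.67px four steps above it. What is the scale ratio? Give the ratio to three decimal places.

The ratio satisfies 9.70 × r⁴ = 46.67, so r = (46.67 / 9.70)^(1/4).
r = 4.8113^(1/4) ≈ 1.4810

1.481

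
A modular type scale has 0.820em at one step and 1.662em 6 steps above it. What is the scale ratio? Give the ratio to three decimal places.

r⁶ = 1.662 / 0.820, so r = (1.662/0.820)^(1/6).
r = 2.0268^(1/6) ≈ 1.1250

1.125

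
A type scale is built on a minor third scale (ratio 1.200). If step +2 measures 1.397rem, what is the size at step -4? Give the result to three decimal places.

Moving from step +2 to step -4 is 6 steps down, so divide by r⁶.
1.397 ÷ 1.200⁶ = 1.397 ÷ 2.98598 ≈ 0.468

0.468rem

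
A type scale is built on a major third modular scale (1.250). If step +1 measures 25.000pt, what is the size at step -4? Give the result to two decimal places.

25.000 ÷ 1.250⁵ = 25.000 ÷ 3.05176 ≈ 8.192

8.19pt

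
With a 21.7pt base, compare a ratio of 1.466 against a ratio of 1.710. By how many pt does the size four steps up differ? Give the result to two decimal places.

85.31pt

At 1.466: 21.7 × 1.466⁴ = 100.2295pt
At 1.710: 21.7 × 1.710⁴ = 185.5428pt
Difference: 185.5428 − 100.2295 = 85.3133pt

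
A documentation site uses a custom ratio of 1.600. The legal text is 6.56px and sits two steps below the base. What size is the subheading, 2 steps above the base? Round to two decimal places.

42.99px

The gap is 2 − (-2) = 4 steps, so the factor is 1.600^4.
6.56 × 1.600⁴ = 6.56 × 6.55360 ≈ 42.992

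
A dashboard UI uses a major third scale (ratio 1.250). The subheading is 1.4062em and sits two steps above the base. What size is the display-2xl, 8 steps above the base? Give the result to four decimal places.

5.3642em

The gap is 8 − (2) = 6 steps, so the factor is 1.250^6.
1.4062 × 1.250⁶ = 1.4062 × 3.81470 ≈ 5.3642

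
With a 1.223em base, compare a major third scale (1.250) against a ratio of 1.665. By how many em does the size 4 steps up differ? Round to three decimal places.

6.413em

Major third: 1.223 × 1.250⁴ = 2.98584em
At 1.665: 1.223 × 1.665⁴ = 9.39904em
Difference: 9.39904 − 2.98584 = 6.41320em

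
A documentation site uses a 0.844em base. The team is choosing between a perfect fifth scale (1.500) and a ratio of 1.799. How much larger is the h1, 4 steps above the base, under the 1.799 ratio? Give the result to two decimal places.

Perfect fifth: 0.844 × 1.500⁴ = 4.2728em
At 1.799: 0.844 × 1.799⁴ = 8.8403em
Difference: 8.8403 − 4.2728 = 4.5675em

4.57em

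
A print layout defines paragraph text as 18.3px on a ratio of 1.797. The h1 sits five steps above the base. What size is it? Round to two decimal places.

A modular type scale is a geometric sequence: sizeₙ = base × rⁿ.
18.3 × 1.797⁵ = 18.3 × 18.73874 ≈ 342.92

342.92px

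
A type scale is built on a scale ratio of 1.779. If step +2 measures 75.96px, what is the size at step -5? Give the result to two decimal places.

75.96 ÷ 1.779⁷ = 75.96 ÷ 56.39384 ≈ 1.347

1.35px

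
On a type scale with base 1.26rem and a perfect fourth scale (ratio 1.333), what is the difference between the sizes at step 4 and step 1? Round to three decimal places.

Step 1: 1.26 × 1.333 = 1.67958rem
Step 4: 1.26 × 1.333⁴ = 3.97824rem
Difference: 3.97824 − 1.67958 = 2.29866rem

2.299rem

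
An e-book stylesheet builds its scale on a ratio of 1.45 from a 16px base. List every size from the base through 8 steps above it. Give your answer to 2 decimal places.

16.00px, 23.20px, 33.64px, 48.78px, 70.73px, 102.56px, 148.71px, 215.62px, 312.65px

Step 0: 16px
Step 1: 16.0 × 1.45 = 23.20
Step 2: 16.0 × 1.45² = 33.64
Step 3: 16.0 × 1.45³ = 48.78
Step 4: 16.0 × 1.45⁴ = 70.73
Step 5: 16.0 × 1.45⁵ = 102.56
Step 6: 16.0 × 1.45⁶ = 148.71
Step 7: 16.0 × 1.45⁷ = 215.62
Step 8: 16.0 × 1.45⁸ = 312.65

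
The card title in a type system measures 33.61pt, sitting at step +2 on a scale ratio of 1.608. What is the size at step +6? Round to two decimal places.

The gap is 6 − (2) = 4 steps, so the factor is 1.608^4.
33.61 × 1.608⁴ = 33.61 × 6.68566 ≈ 224.705

224.70pt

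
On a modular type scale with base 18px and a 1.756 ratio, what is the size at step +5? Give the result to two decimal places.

18.0 × 1.756⁵ = 18.0 × 16.69639 ≈ 300.54

300.54px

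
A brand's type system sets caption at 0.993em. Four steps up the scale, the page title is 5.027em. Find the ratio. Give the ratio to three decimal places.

The ratio satisfies 0.993 × r⁴ = 5.027, so r = (5.027 / 0.993)^(1/4).
r = 5.0624^(1/4) ≈ 1.5000

1.500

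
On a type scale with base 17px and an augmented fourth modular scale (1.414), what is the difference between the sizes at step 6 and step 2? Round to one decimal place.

101.9px

Step 2: 17.0 × 1.414² = 33.990px
Step 6: 17.0 × 1.414⁶ = 135.877px
Difference: 135.877 − 33.990 = 101.887px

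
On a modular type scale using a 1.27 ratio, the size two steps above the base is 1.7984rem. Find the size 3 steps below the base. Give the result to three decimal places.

The gap is -3 − (2) = -5 steps, so the factor is 1.27^-5.
1.7984 ÷ 1.27⁵ = 1.7984 ÷ 3.30384 ≈ 0.544

0.544rem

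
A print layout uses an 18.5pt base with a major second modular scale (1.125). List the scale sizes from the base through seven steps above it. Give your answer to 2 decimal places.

18.50pt, 20.81pt, 23.41pt, 26.34pt, 29.63pt, 33.34pt, 37.50pt, 42.19pt

Step 0: 18.5pt
Step 1: 18.5 × 1.125 = 20.81
Step 2: 18.5 × 1.125² = 23.41
Step 3: 18.5 × 1.125³ = 26.34
Step 4: 18.5 × 1.125⁴ = 29.63
Step 5: 18.5 × 1.125⁵ = 33.34
Step 6: 18.5 × 1.125⁶ = 37.50
Step 7: 18.5 × 1.125⁷ = 42.19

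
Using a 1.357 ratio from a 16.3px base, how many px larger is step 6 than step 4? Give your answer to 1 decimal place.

Step 4: 16.3 × 1.357⁴ = 55.272px
Step 6: 16.3 × 1.357⁶ = 101.781px
Difference: 101.781 − 55.272 = 46.509px

46.5px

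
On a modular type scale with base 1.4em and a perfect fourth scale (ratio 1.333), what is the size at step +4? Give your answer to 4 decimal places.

4.4203em

Every step multiplies by the scale ratio.
1.4 × 1.333⁴ = 1.4 × 3.15733 ≈ 4.4203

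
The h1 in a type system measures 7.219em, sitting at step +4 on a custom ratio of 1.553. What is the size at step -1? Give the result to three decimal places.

The gap is -1 − (4) = -5 steps, so the factor is 1.553^-5.
7.219 ÷ 1.553⁵ = 7.219 ÷ 9.03353 ≈ 0.799

0.799em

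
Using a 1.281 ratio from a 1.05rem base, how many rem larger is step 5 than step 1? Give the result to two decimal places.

Step 1: 1.05 × 1.281 = 1.3451rem
Step 5: 1.05 × 1.281⁵ = 3.6219rem
Difference: 3.6219 − 1.3451 = 2.2768rem

2.28rem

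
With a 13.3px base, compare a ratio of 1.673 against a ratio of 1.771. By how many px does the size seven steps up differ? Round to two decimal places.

At 1.673: 13.3 × 1.673⁷ = 487.8915px
At 1.771: 13.3 × 1.771⁷ = 726.7442px
Difference: 726.7442 − 487.8915 = 238.8527px

238.85px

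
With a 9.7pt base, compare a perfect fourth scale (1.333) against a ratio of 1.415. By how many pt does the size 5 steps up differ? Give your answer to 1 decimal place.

14.2pt

Perfect fourth: 9.7 × 1.333⁵ = 40.825pt
At 1.415: 9.7 × 1.415⁵ = 55.024pt
Difference: 55.024 − 40.825 = 14.199pt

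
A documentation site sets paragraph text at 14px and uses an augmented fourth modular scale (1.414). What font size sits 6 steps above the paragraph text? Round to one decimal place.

Each step on a modular scale multiplies by the ratio, so the size n steps from the base is base × ratioⁿ.
14.0 × 1.414⁶ = 14.0 × 7.99275 ≈ 111.90

111.9px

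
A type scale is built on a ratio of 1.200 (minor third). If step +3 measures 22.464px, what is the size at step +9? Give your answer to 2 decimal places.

22.464 × 1.200⁶ = 22.464 × 2.98598 ≈ 67.077

67.08px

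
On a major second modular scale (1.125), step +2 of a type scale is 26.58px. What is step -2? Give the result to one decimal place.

16.6px

Moving from step +2 to step -2 is 4 steps down, so divide by r⁴.
26.58 ÷ 1.125⁴ = 26.58 ÷ 1.60181 ≈ 16.594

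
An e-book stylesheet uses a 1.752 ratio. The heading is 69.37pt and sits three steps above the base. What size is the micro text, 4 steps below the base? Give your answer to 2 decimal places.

1.37pt

69.37 ÷ 1.752⁷ = 69.37 ÷ 50.66858 ≈ 1.369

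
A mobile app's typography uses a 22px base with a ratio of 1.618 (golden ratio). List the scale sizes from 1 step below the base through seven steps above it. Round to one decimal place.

13.6px, 22.0px, 35.6px, 57.6px, 93.2px, 150.8px, 244.0px, 394.7px, 638.7px

Step -1: 22.0 ÷ 1.618 = 13.6
Step 0: 22px
Step 1: 22.0 × 1.618 = 35.6
Step 2: 22.0 × 1.618² = 57.6
Step 3: 22.0 × 1.618³ = 93.2
Step 4: 22.0 × 1.618⁴ = 150.8
Step 5: 22.0 × 1.618⁵ = 244.0
Step 6: 22.0 × 1.618⁶ = 394.7
Step 7: 22.0 × 1.618⁷ = 638.7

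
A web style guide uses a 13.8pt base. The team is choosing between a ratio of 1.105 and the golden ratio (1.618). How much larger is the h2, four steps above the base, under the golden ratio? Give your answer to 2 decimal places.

74.00pt

At 1.105: 13.8 × 1.105⁴ = 20.5744pt
Golden ratio: 13.8 × 1.618⁴ = 94.5787pt
Difference: 94.5787 − 20.5744 = 74.0043pt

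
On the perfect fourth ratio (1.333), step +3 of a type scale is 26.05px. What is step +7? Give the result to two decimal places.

26.05 × 1.333⁴ = 26.05 × 3.15733 ≈ 82.249

82.25px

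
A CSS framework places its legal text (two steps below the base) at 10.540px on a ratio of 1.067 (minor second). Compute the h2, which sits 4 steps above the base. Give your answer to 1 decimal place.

15.6px

10.540 × 1.067⁶ = 10.540 × 1.47566 ≈ 15.553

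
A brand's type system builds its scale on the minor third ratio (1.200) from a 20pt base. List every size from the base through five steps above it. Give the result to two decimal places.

Step 0: 20pt
Step 1: 20.0 × 1.200 = 24.00
Step 2: 20.0 × 1.200² = 28.80
Step 3: 20.0 × 1.200³ = 34.56
Step 4: 20.0 × 1.200⁴ = 41.47
Step 5: 20.0 × 1.200⁵ = 49.77

20.00pt, 24.00pt, 28.80pt, 34.56pt, 41.47pt, 49.77pt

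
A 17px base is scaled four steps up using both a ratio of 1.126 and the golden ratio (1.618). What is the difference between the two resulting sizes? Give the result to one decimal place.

At 1.126: 17.0 × 1.126⁴ = 27.328px
Golden ratio: 17.0 × 1.618⁴ = 116.510px
Difference: 116.510 − 27.328 = 89.182px

89.2px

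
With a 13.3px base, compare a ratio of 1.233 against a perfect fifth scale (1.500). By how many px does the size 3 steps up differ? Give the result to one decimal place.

20.0px

At 1.233: 13.3 × 1.233³ = 24.931px
Perfect fifth: 13.3 × 1.500³ = 44.888px
Difference: 44.888 − 24.931 = 19.957px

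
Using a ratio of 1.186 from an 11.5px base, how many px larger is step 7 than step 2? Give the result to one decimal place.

Step 2: 11.5 × 1.186² = 16.176px
Step 7: 11.5 × 1.186⁷ = 37.957px
Difference: 37.957 − 16.176 = 21.781px

21.8px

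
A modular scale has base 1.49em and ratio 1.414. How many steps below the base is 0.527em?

3

1.414ⁿ = 1.49 / 0.527 = 2.8273
n = ln(2.8273) / ln(1.414) = 1.0393 / 0.3464 ≈ 3.00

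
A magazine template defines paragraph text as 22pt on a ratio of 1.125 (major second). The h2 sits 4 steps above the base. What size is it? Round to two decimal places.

35.24pt

22.0 × 1.125⁴ = 22.0 × 1.60181 ≈ 35.24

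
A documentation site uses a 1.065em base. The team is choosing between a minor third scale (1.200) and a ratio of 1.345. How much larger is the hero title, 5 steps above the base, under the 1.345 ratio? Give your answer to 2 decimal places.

2.04em

Minor third: 1.065 × 1.200⁵ = 2.6501em
At 1.345: 1.065 × 1.345⁵ = 4.6877em
Difference: 4.6877 − 2.6501 = 2.0376em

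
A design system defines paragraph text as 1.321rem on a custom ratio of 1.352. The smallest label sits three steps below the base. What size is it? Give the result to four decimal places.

0.5345rem

1.321 ÷ 1.352³ = 1.321 ÷ 2.47133 ≈ 0.5345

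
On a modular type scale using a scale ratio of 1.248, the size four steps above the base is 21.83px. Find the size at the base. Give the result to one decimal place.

Moving from step +4 to step +0 is 4 steps down, so divide by r⁴.
21.83 ÷ 1.248⁴ = 21.83 ÷ 2.42582 ≈ 8.999

9.0px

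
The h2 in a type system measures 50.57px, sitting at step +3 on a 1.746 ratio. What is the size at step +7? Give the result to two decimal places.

469.97px

The gap is 7 − (3) = 4 steps, so the factor is 1.746^4.
50.57 × 1.746⁴ = 50.57 × 9.29345 ≈ 469.970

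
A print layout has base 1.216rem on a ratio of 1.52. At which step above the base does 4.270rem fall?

3

1.52ⁿ = 4.270 / 1.216 = 3.5115
n = ln(3.5115) / ln(1.52) = 1.2560 / 0.4187 ≈ 3.00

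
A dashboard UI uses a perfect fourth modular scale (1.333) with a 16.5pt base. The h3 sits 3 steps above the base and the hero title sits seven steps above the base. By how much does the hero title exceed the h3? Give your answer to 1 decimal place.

84.3pt

Step 3: 16.5 × 1.333³ = 39.082pt
Step 7: 16.5 × 1.333⁷ = 123.394pt
Difference: 123.394 − 39.082 = 84.312pt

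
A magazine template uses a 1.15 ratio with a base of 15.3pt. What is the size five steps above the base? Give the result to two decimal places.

30.77pt

Each step on a modular scale multiplies by the ratio, so the size n steps from the base is base × ratioⁿ.
15.3 × 1.15⁵ = 15.3 × 2.01136 ≈ 30.77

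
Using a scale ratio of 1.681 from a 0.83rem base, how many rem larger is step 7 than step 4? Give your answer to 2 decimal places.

24.85rem

Step 4: 0.83 × 1.681⁴ = 6.6275rem
Step 7: 0.83 × 1.681⁷ = 31.4813rem
Difference: 31.4813 − 6.6275 = 24.8538rem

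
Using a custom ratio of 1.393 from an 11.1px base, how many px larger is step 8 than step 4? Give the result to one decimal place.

115.6px

Step 4: 11.1 × 1.393⁴ = 41.795px
Step 8: 11.1 × 1.393⁸ = 157.374px
Difference: 157.374 − 41.795 = 115.579px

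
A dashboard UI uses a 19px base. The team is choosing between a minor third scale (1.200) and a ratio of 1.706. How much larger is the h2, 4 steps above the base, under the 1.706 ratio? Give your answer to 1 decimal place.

121.5px

Minor third: 19.0 × 1.200⁴ = 39.398px
At 1.706: 19.0 × 1.706⁴ = 160.942px
Difference: 160.942 − 39.398 = 121.544px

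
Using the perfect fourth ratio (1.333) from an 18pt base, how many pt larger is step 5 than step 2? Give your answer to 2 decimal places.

43.77pt

Step 2: 18.0 × 1.333² = 31.9840pt
Step 5: 18.0 × 1.333⁵ = 75.7571pt
Difference: 75.7571 − 31.9840 = 43.7731pt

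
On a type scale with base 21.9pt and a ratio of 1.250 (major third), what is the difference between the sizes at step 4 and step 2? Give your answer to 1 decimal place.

Step 2: 21.9 × 1.250² = 34.219pt
Step 4: 21.9 × 1.250⁴ = 53.467pt
Difference: 53.467 − 34.219 = 19.248pt

19.2pt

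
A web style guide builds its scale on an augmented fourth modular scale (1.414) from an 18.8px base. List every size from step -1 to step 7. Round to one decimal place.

Step -1: 18.8 ÷ 1.414 = 13.3
Step 0: 18.8px
Step 1: 18.8 × 1.414 = 26.6
Step 2: 18.8 × 1.414² = 37.6
Step 3: 18.8 × 1.414³ = 53.2
Step 4: 18.8 × 1.414⁴ = 75.2
Step 5: 18.8 × 1.414⁵ = 106.3
Step 6: 18.8 × 1.414⁶ = 150.3
Step 7: 18.8 × 1.414⁷ = 212.5

13.3px, 18.8px, 26.6px, 37.6px, 53.2px, 75.2px, 106.3px, 150.3px, 212.5px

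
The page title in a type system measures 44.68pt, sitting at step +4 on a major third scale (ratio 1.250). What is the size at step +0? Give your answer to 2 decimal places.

18.30pt

Moving from step +4 to step +0 is 4 steps down, so divide by r⁴.
44.68 ÷ 1.250⁴ = 44.68 ÷ 2.44141 ≈ 18.301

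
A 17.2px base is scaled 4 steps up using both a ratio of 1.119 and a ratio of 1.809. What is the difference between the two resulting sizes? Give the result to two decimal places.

At 1.119: 17.2 × 1.119⁴ = 26.9680px
At 1.809: 17.2 × 1.809⁴ = 184.1971px
Difference: 184.1971 − 26.9680 = 157.2291px

157.23px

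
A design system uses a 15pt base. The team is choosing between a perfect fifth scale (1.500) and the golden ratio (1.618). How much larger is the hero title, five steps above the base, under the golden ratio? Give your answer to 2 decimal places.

52.43pt

Perfect fifth: 15.0 × 1.500⁵ = 113.9062pt
Golden ratio: 15.0 × 1.618⁵ = 166.3351pt
Difference: 166.3351 − 113.9062 = 52.4289pt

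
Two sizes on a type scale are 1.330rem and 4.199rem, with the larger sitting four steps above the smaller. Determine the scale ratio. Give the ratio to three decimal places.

The ratio satisfies 1.330 × r⁴ = 4.199, so r = (4.199 / 1.330)^(1/4).
r = 3.1571^(1/4) ≈ 1.3330

1.333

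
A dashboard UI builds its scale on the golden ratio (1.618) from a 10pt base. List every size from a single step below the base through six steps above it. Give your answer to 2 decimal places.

6.18pt, 10.00pt, 16.18pt, 26.18pt, 42.36pt, 68.54pt, 110.89pt, 179.42pt

Step -1: 10.0 ÷ 1.618 = 6.18
Step 0: 10pt
Step 1: 10.0 × 1.618 = 16.18
Step 2: 10.0 × 1.618² = 26.18
Step 3: 10.0 × 1.618³ = 42.36
Step 4: 10.0 × 1.618⁴ = 68.54
Step 5: 10.0 × 1.618⁵ = 110.89
Step 6: 10.0 × 1.618⁶ = 179.42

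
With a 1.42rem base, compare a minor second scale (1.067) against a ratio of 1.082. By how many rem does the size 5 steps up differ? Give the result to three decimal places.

0.142rem

Minor second: 1.42 × 1.067⁵ = 1.96386rem
At 1.082: 1.42 × 1.082⁵ = 2.10584rem
Difference: 2.10584 − 1.96386 = 0.14198rem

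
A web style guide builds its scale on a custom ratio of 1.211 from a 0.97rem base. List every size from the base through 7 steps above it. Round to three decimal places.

0.970rem, 1.175rem, 1.423rem, 1.723rem, 2.086rem, 2.526rem, 3.059rem, 3.705rem

Step 0: 0.97rem
Step 1: 0.97 × 1.211 = 1.175
Step 2: 0.97 × 1.211² = 1.423
Step 3: 0.97 × 1.211³ = 1.723
Step 4: 0.97 × 1.211⁴ = 2.086
Step 5: 0.97 × 1.211⁵ = 2.526
Step 6: 0.97 × 1.211⁶ = 3.059
Step 7: 0.97 × 1.211⁷ = 3.705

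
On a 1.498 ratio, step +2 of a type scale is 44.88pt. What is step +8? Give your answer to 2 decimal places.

44.88 × 1.498⁶ = 44.88 × 11.29980 ≈ 507.135

507.14pt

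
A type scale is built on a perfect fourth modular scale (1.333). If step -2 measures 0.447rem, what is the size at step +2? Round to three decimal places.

1.411rem

0.447 × 1.333⁴ = 0.447 × 3.15733 ≈ 1.411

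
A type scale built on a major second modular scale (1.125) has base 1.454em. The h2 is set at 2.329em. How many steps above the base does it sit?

1.125ⁿ = 2.329 / 1.454 = 1.6018
n = ln(1.6018) / ln(1.125) = 0.4711 / 0.1178 ≈ 4.00

4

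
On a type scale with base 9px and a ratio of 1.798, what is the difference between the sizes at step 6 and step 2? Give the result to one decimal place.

Step 2: 9.0 × 1.798² = 29.095px
Step 6: 9.0 × 1.798⁶ = 304.075px
Difference: 304.075 − 29.095 = 274.980px

275.0px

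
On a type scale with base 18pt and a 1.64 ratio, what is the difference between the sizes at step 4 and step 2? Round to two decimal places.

Step 2: 18.0 × 1.64² = 48.4128pt
Step 4: 18.0 × 1.64⁴ = 130.2111pt
Difference: 130.2111 − 48.4128 = 81.7983pt

81.80pt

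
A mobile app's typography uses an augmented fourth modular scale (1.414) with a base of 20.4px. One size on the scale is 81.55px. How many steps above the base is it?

1.414ⁿ = 81.55 / 20.4 = 3.9975
n = ln(3.9975) / ln(1.414) = 1.3857 / 0.3464 ≈ 4.00

4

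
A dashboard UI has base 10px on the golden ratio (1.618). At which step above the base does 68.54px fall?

1.618ⁿ = 68.54 / 10 = 6.8540
n = ln(6.8540) / ln(1.618) = 1.9248 / 0.4812 ≈ 4.00

4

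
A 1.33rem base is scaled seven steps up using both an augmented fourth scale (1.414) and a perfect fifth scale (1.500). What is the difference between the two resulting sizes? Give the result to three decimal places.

Augmented fourth: 1.33 × 1.414⁷ = 15.03133rem
Perfect fifth: 1.33 × 1.500⁷ = 22.72430rem
Difference: 22.72430 − 15.03133 = 7.69297rem

7.693rem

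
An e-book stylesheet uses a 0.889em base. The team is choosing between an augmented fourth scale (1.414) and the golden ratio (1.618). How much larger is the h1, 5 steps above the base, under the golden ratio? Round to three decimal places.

Augmented fourth: 0.889 × 1.414⁵ = 5.02515em
Golden ratio: 0.889 × 1.618⁵ = 9.85813em
Difference: 9.85813 − 5.02515 = 4.83298em

4.833em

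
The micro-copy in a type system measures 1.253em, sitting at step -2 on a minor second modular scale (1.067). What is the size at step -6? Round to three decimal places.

Moving from step -2 to step -6 is 4 steps down, so divide by r⁴.
1.253 ÷ 1.067⁴ = 1.253 ÷ 1.29616 ≈ 0.967

0.967em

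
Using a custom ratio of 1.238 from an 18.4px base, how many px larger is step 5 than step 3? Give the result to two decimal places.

18.60px

Step 3: 18.4 × 1.238³ = 34.9124px
Step 5: 18.4 × 1.238⁵ = 53.5083px
Difference: 53.5083 − 34.9124 = 18.5959px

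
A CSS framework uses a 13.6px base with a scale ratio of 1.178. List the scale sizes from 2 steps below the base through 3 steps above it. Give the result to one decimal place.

9.8px, 11.5px, 13.6px, 16.0px, 18.9px, 22.2px

Step -2: 13.6 ÷ 1.178² = 9.8
Step -1: 13.6 ÷ 1.178 = 11.5
Step 0: 13.6px
Step 1: 13.6 × 1.178 = 16.0
Step 2: 13.6 × 1.178² = 18.9
Step 3: 13.6 × 1.178³ = 22.2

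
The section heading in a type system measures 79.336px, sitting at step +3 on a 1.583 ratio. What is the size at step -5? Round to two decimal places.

2.01px

Moving from step +3 to step -5 is 8 steps down, so divide by r⁸.
79.336 ÷ 1.583⁸ = 79.336 ÷ 39.43187 ≈ 2.012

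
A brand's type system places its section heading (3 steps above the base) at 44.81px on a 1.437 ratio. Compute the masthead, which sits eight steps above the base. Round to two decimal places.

274.57px

Moving from step +3 to step +8 is 5 steps up, so multiply by r⁵.
44.81 × 1.437⁵ = 44.81 × 6.12751 ≈ 274.574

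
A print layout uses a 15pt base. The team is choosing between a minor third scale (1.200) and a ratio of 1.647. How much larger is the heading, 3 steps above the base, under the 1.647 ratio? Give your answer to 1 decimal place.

41.1pt

Minor third: 15.0 × 1.200³ = 25.920pt
At 1.647: 15.0 × 1.647³ = 67.015pt
Difference: 67.015 − 25.920 = 41.095pt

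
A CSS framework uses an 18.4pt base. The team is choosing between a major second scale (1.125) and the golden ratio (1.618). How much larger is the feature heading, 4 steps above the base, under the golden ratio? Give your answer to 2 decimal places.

Major second: 18.4 × 1.125⁴ = 29.4732pt
Golden ratio: 18.4 × 1.618⁴ = 126.1049pt
Difference: 126.1049 − 29.4732 = 96.6317pt

96.63pt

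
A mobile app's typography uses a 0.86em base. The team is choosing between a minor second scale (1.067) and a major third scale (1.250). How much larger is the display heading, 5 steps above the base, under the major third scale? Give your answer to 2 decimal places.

1.44em

Minor second: 0.86 × 1.067⁵ = 1.1894em
Major third: 0.86 × 1.250⁵ = 2.6245em
Difference: 2.6245 − 1.1894 = 1.4351em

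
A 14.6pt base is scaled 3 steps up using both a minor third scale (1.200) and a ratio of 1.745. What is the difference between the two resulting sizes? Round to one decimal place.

52.3pt

Minor third: 14.6 × 1.200³ = 25.229pt
At 1.745: 14.6 × 1.745³ = 77.578pt
Difference: 77.578 − 25.229 = 52.349pt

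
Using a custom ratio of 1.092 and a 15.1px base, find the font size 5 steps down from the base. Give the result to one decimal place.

Every step multiplies by the scale ratio.
15.1 ÷ 1.092⁵ = 15.1 ÷ 1.55279 ≈ 9.72

9.7px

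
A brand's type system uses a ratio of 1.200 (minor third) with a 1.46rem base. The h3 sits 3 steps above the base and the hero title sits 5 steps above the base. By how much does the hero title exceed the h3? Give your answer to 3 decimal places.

Step 3: 1.46 × 1.200³ = 2.52288rem
Step 5: 1.46 × 1.200⁵ = 3.63295rem
Difference: 3.63295 − 2.52288 = 1.11007rem

1.110rem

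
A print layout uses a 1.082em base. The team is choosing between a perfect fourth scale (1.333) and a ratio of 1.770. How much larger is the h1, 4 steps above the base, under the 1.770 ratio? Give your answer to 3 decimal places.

Perfect fourth: 1.082 × 1.333⁴ = 3.41624em
At 1.770: 1.082 × 1.770⁴ = 10.61990em
Difference: 10.61990 − 3.41624 = 7.20366em

7.204em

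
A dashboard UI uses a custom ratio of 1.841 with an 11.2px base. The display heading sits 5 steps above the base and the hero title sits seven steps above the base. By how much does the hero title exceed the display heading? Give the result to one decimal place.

Step 5: 11.2 × 1.841⁵ = 236.857px
Step 7: 11.2 × 1.841⁷ = 802.776px
Difference: 802.776 − 236.857 = 565.919px

565.9px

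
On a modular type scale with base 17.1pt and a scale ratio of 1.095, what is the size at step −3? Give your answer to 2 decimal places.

Each step on a modular scale multiplies by the ratio, so the size n steps from the base is base × ratioⁿ.
17.1 ÷ 1.095³ = 17.1 ÷ 1.31293 ≈ 13.02

13.02pt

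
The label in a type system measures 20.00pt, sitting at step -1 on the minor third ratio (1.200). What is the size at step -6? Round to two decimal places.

20.00 ÷ 1.200⁵ = 20.00 ÷ 2.48832 ≈ 8.038

8.04pt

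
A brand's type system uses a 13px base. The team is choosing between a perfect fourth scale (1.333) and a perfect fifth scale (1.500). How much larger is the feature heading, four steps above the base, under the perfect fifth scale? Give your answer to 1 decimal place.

24.8px

Perfect fourth: 13.0 × 1.333⁴ = 41.045px
Perfect fifth: 13.0 × 1.500⁴ = 65.812px
Difference: 65.812 − 41.045 = 24.767px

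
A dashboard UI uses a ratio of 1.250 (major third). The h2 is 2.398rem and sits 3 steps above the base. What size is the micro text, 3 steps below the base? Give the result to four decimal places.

The gap is -3 − (3) = -6 steps, so the factor is 1.250^-6.
2.398 ÷ 1.250⁶ = 2.398 ÷ 3.81470 ≈ 0.6286

0.6286rem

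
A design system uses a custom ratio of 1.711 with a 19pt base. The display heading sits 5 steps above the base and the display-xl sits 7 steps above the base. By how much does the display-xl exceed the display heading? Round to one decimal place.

537.0pt

Step 5: 19.0 × 1.711⁵ = 278.614pt
Step 7: 19.0 × 1.711⁷ = 815.650pt
Difference: 815.650 − 278.614 = 537.036pt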